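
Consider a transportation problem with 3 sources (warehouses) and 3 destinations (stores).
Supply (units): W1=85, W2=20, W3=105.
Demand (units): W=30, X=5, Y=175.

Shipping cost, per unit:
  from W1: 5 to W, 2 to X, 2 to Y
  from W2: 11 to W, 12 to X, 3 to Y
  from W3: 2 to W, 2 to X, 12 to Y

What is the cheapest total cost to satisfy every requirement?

Optimal allocation:
  W1->Y: 85 × 2 = 170
  W2->Y: 20 × 3 = 60
  W3->W: 30 × 2 = 60
  W3->X: 5 × 2 = 10
  W3->Y: 70 × 12 = 840
Total = 170 + 60 + 60 + 10 + 840 = 1140.
(Supply check: W1 ships 85; W2 ships 20; W3 ships 105.)

1140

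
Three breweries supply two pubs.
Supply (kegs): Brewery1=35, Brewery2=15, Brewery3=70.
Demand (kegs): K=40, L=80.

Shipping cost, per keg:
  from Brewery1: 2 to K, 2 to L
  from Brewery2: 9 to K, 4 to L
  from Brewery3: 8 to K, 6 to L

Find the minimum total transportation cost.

560

An optimal shipping plan:
  Brewery1–K: 35 × 2 = 70
  Brewery2–L: 15 × 4 = 60
  Brewery3–K: 5 × 8 = 40
  Brewery3–L: 65 × 6 = 390
Total = 70 + 60 + 40 + 390 = 560.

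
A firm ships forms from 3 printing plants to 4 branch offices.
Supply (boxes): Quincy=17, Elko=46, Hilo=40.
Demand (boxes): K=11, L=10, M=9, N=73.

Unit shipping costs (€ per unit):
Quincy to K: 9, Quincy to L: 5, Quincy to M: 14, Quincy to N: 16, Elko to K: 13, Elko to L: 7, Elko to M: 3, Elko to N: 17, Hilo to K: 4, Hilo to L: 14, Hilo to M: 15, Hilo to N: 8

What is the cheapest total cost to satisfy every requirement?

1065

An optimal shipping plan:
  Quincy to K: 11 × €9 = €99
  Quincy to L: 6 × €5 = €30
  Elko to L: 4 × €7 = €28
  Elko to M: 9 × €3 = €27
  Elko to N: 33 × €17 = €561
  Hilo to N: 40 × €8 = €320
Total = 99 + 30 + 28 + 27 + 561 + 320 = €1065.
(Supply check: Quincy ships 17; Elko ships 46; Hilo ships 40.)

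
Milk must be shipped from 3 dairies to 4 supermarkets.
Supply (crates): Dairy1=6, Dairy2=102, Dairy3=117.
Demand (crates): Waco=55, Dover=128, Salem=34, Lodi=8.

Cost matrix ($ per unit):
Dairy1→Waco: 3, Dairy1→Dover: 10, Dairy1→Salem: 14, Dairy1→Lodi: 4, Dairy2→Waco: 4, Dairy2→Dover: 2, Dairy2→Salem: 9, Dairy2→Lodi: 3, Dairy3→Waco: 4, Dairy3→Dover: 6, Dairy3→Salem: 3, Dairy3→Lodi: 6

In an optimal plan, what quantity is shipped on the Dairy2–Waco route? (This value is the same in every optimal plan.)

0

The minimum-cost plan:
  Dairy1→Lodi: 6 × $4 = $24
  Dairy2→Dover: 102 × $2 = $204
  Dairy3→Waco: 55 × $4 = $220
  Dairy3→Dover: 26 × $6 = $156
  Dairy3→Salem: 34 × $3 = $102
  Dairy3→Lodi: 2 × $6 = $12
Total cost = $718.
The route Dairy2→Waco is not used.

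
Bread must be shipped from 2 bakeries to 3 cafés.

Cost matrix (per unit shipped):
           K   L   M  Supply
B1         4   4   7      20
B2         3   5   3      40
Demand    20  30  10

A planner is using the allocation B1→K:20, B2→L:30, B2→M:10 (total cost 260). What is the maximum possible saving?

Current plan cost = 20·4 + 30·5 + 10·3 = 260.
Optimal plan:
  B1 to L: 20 trays
  B2 to K: 20 trays
  B2 to L: 10 trays
  B2 to M: 10 trays
Optimal cost = 220.
Saving = 260 − 220 = 40.

40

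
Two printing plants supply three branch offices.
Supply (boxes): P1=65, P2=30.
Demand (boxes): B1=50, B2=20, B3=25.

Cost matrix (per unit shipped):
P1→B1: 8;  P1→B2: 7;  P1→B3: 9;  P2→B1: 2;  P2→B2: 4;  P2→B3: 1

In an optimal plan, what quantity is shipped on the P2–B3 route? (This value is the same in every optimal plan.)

Solving gives:
  P1→B1: 45 × 8 = 360
  P1→B2: 20 × 7 = 140
  P2→B1: 5 × 2 = 10
  P2→B3: 25 × 1 = 25
Total cost = 535.
So P2→B3 carries 25 boxes.

25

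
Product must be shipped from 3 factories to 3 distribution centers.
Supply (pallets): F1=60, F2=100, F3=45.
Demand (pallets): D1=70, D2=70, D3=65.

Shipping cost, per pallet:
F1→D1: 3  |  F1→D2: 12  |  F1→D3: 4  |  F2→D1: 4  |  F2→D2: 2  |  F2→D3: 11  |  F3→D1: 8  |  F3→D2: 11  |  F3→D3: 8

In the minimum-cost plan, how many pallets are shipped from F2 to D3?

0

Optimal shipments:
  F1->D1: 40 pallets
  F1->D3: 20 pallets
  F2->D1: 30 pallets
  F2->D2: 70 pallets
  F3->D3: 45 pallets
Total cost = 820.
The route F2→D3 is not used.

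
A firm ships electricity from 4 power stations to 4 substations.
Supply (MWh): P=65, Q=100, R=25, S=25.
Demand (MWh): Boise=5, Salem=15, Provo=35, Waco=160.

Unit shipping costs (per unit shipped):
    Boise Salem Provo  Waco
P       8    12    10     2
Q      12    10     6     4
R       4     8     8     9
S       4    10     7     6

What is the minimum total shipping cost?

A cheapest plan:
  P to Waco: 65 × 2 = 130
  Q to Provo: 5 × 6 = 30
  Q to Waco: 95 × 4 = 380
  R to Boise: 5 × 4 = 20
  R to Salem: 15 × 8 = 120
  R to Provo: 5 × 8 = 40
  S to Provo: 25 × 7 = 175
Total = 130 + 30 + 380 + 20 + 120 + 40 + 175 = 895.

895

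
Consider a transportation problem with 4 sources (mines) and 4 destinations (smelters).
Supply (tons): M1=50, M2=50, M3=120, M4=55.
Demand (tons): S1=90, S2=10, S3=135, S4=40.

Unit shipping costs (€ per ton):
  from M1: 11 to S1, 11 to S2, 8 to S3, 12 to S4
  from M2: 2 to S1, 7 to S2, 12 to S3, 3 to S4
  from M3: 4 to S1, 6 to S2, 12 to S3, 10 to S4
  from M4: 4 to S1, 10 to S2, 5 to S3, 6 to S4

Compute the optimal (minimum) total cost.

A cheapest plan:
  M1->S3: 50 × €8 = €400
  M2->S1: 10 × €2 = €20
  M2->S4: 40 × €3 = €120
  M3->S1: 80 × €4 = €320
  M3->S2: 10 × €6 = €60
  M3->S3: 30 × €12 = €360
  M4->S3: 55 × €5 = €275
Total = 400 + 20 + 120 + 320 + 60 + 360 + 275 = €1555.
(Supply check: M1 ships 50; M2 ships 50; M3 ships 120; M4 ships 55.)

1555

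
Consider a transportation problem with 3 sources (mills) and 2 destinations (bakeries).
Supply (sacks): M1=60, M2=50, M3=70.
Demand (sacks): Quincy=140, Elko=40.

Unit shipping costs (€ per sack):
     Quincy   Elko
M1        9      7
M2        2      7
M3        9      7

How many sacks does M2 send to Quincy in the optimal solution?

The minimum-cost plan:
  M1 to Quincy: 20 × €9 = €180
  M1 to Elko: 40 × €7 = €280
  M2 to Quincy: 50 × €2 = €100
  M3 to Quincy: 70 × €9 = €630
Total cost = €1190.
So M2→Quincy carries 50 sacks.

50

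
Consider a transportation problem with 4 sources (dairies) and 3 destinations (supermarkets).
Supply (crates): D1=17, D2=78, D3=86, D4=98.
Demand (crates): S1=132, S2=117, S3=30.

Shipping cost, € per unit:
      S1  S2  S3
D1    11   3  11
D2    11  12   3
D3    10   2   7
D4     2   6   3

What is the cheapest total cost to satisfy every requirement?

1051

An optimal shipping plan:
  D1→S2: 17 × €3 = €51
  D2→S1: 34 × €11 = €374
  D2→S2: 14 × €12 = €168
  D2→S3: 30 × €3 = €90
  D3→S2: 86 × €2 = €172
  D4→S1: 98 × €2 = €196
Total = 51 + 374 + 168 + 90 + 172 + 196 = €1051.
(Supply check: D1 ships 17; D2 ships 78; D3 ships 86; D4 ships 98.)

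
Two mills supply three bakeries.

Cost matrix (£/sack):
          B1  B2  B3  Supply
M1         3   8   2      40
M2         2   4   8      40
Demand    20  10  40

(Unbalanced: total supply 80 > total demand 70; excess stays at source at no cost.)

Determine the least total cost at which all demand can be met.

Optimal allocation:
  M1→B3: 40 sacks
  M2→B1: 20 sacks
  M2→B2: 10 sacks
Total cost = £160.
(Supply check: M1 ships 40; M2 ships 30.)

160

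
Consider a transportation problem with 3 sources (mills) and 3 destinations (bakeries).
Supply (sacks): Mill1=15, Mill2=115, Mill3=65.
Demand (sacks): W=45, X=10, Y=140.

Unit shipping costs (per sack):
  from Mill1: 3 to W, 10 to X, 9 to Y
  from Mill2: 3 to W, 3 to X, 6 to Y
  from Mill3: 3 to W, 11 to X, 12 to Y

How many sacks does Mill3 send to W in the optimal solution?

45

Optimal shipments:
  Mill1 to Y: 15 × 9 = 135
  Mill2 to X: 10 × 3 = 30
  Mill2 to Y: 105 × 6 = 630
  Mill3 to W: 45 × 3 = 135
  Mill3 to Y: 20 × 12 = 240
Total cost = 1170.
So Mill3→W carries 45 sacks.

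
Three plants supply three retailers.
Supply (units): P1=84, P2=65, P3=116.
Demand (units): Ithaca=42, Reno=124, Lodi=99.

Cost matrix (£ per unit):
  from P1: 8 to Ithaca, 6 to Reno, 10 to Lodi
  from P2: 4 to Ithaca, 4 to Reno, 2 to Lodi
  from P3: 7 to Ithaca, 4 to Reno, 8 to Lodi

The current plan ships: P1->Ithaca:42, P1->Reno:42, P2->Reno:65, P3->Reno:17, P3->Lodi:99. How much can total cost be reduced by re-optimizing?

390

Current plan cost = 42·8 + 42·6 + 65·4 + 17·4 + 99·8 = £1708.
Optimal plan:
  P1–Ithaca: 42 × £8 = £336
  P1–Reno: 8 × £6 = £48
  P1–Lodi: 34 × £10 = £340
  P2–Lodi: 65 × £2 = £130
  P3–Reno: 116 × £4 = £464
Optimal cost = £1318.
Saving = 1708 − 1318 = £390.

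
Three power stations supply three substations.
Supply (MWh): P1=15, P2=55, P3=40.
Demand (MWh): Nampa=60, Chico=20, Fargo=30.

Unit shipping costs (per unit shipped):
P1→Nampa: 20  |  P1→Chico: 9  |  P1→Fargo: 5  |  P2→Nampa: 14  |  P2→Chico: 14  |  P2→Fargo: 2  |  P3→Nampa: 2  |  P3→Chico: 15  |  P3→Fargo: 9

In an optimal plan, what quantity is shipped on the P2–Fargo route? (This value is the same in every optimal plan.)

30

Optimal shipments:
  P1->Chico: 15 MWh
  P2->Nampa: 20 MWh
  P2->Chico: 5 MWh
  P2->Fargo: 30 MWh
  P3->Nampa: 40 MWh
Total cost = 625.
So P2→Fargo carries 30 MWh.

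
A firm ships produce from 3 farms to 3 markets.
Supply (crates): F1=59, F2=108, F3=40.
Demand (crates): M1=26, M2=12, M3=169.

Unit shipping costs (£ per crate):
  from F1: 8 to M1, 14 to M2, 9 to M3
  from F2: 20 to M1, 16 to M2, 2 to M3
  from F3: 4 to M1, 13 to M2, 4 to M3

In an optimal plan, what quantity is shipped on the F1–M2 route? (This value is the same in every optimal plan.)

Optimal shipments:
  F1→M1: 26 × £8 = £208
  F1→M2: 12 × £14 = £168
  F1→M3: 21 × £9 = £189
  F2→M3: 108 × £2 = £216
  F3→M3: 40 × £4 = £160
Total cost = £941.
So F1→M2 carries 12 crates.

12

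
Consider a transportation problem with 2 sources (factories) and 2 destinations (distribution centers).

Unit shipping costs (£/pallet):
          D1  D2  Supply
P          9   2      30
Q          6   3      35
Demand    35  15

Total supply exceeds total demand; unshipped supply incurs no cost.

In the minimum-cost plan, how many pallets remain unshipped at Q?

Minimum-cost shipments:
  P to D2: 15 × £2 = £30
  Q to D1: 35 × £6 = £210
Total cost = £240.
Q ships 35 of its 35, leaving 0.

0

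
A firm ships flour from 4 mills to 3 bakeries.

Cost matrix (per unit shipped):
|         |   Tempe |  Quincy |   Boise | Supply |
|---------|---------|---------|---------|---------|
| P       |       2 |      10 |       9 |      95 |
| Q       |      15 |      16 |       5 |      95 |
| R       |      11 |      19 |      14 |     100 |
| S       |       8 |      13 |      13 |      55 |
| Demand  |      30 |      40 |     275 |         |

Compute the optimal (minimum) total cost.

3235

An optimal shipping plan:
  P→Tempe: 30 × 2 = 60
  P→Boise: 65 × 9 = 585
  Q→Boise: 95 × 5 = 475
  R→Boise: 100 × 14 = 1400
  S→Quincy: 40 × 13 = 520
  S→Boise: 15 × 13 = 195
Total = 60 + 585 + 475 + 1400 + 520 + 195 = 3235.
(Supply check: P ships 95; Q ships 95; R ships 100; S ships 55.)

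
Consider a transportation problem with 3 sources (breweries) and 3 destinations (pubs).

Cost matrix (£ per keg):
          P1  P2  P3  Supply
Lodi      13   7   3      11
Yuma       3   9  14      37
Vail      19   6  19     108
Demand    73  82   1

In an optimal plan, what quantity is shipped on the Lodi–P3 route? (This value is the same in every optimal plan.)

1

Optimal shipments:
  Lodi->P1: 10 kegs
  Lodi->P3: 1 kegs
  Yuma->P1: 37 kegs
  Vail->P1: 26 kegs
  Vail->P2: 82 kegs
Total cost = £1230.
So Lodi→P3 carries 1 kegs.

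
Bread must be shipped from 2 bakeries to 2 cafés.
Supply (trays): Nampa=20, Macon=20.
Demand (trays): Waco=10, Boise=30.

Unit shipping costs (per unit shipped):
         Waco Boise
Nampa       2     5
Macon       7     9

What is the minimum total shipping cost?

One minimum-cost allocation:
  Nampa->Waco: 10 × 2 = 20
  Nampa->Boise: 10 × 5 = 50
  Macon->Boise: 20 × 9 = 180
Total = 20 + 50 + 180 = 250.
(Supply check: Nampa ships 20; Macon ships 20.)

250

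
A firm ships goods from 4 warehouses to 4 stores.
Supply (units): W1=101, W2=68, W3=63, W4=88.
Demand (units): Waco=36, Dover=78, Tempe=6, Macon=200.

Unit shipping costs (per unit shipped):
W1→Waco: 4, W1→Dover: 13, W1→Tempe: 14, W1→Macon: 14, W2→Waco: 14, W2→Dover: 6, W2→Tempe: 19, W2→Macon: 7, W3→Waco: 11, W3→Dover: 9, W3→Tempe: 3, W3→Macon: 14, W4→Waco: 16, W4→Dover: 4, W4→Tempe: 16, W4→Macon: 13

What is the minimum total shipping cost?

One minimum-cost allocation:
  W1→Waco: 36 × 4 = 144
  W1→Macon: 65 × 14 = 910
  W2→Macon: 68 × 7 = 476
  W3→Tempe: 6 × 3 = 18
  W3→Macon: 57 × 14 = 798
  W4→Dover: 78 × 4 = 312
  W4→Macon: 10 × 13 = 130
Total = 144 + 910 + 476 + 18 + 798 + 312 + 130 = 2788.

2788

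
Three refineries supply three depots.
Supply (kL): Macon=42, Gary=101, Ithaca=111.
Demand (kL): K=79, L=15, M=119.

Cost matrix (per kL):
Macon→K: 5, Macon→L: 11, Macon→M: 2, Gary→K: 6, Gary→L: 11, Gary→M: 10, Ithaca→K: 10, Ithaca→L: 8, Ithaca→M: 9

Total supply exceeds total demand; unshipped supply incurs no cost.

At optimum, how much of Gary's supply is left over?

22

An optimal plan:
  Macon->M: 42 × 2 = 84
  Gary->K: 79 × 6 = 474
  Ithaca->L: 15 × 8 = 120
  Ithaca->M: 77 × 9 = 693
Total cost = 1371.
Gary ships 79 of its 101, leaving 22.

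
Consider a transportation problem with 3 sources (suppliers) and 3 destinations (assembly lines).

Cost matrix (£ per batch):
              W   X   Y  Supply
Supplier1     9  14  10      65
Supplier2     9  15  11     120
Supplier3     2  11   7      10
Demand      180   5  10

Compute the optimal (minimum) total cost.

Optimal allocation:
  Supplier1->W: 50 batches
  Supplier1->X: 5 batches
  Supplier1->Y: 10 batches
  Supplier2->W: 120 batches
  Supplier3->W: 10 batches
Total cost = £1720.

1720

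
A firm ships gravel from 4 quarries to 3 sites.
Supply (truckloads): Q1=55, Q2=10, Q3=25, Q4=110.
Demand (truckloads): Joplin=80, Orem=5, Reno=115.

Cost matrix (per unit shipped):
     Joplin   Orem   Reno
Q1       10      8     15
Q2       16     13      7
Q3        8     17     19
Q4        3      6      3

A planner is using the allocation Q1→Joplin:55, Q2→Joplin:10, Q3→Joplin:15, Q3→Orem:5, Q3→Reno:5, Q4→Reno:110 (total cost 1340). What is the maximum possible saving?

200

Current plan cost = 55·10 + 10·16 + 15·8 + 5·17 + 5·19 + 110·3 = 1340.
Optimal plan:
  Q1->Joplin: 50 × 10 = 500
  Q1->Orem: 5 × 8 = 40
  Q2->Reno: 10 × 7 = 70
  Q3->Joplin: 25 × 8 = 200
  Q4->Joplin: 5 × 3 = 15
  Q4->Reno: 105 × 3 = 315
Optimal cost = 1140.
Saving = 1340 − 1140 = 200.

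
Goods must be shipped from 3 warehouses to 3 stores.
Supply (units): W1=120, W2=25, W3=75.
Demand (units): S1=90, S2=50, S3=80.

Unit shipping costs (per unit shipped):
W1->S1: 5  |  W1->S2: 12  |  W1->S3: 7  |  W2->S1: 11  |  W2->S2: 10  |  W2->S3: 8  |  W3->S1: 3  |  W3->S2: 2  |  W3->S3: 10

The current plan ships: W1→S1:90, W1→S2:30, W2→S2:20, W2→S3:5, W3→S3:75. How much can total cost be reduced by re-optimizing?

Current plan cost = 90·5 + 30·12 + 20·10 + 5·8 + 75·10 = 1800.
Optimal plan:
  W1–S1: 65 units
  W1–S3: 55 units
  W2–S3: 25 units
  W3–S1: 25 units
  W3–S2: 50 units
Optimal cost = 1085.
Saving = 1800 − 1085 = 715.

715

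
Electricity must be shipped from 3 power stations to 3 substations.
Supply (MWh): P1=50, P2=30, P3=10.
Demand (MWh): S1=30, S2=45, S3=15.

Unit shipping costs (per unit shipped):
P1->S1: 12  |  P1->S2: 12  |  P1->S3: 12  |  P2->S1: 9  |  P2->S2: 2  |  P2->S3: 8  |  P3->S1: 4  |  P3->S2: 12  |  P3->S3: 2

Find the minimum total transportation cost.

A cheapest plan:
  P1 to S1: 30 × 12 = 360
  P1 to S2: 15 × 12 = 180
  P1 to S3: 5 × 12 = 60
  P2 to S2: 30 × 2 = 60
  P3 to S3: 10 × 2 = 20
Total = 360 + 180 + 60 + 60 + 20 = 680.

680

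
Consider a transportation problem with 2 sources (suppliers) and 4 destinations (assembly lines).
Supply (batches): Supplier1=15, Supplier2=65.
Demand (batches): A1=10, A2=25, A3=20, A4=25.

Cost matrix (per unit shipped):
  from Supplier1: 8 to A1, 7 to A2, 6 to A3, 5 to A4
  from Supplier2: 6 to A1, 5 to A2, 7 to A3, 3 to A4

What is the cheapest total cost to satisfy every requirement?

385

Optimal allocation:
  Supplier1→A3: 15 × 6 = 90
  Supplier2→A1: 10 × 6 = 60
  Supplier2→A2: 25 × 5 = 125
  Supplier2→A3: 5 × 7 = 35
  Supplier2→A4: 25 × 3 = 75
Total = 90 + 60 + 125 + 35 + 75 = 385.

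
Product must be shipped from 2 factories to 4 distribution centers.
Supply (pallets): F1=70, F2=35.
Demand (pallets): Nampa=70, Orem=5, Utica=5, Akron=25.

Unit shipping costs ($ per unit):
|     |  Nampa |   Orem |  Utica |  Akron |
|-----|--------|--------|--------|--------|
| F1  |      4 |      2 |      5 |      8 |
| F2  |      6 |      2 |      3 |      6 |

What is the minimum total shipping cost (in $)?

455

Optimal allocation:
  F1 to Nampa: 70 × $4 = $280
  F2 to Orem: 5 × $2 = $10
  F2 to Utica: 5 × $3 = $15
  F2 to Akron: 25 × $6 = $150
Total = 280 + 10 + 15 + 150 = $455.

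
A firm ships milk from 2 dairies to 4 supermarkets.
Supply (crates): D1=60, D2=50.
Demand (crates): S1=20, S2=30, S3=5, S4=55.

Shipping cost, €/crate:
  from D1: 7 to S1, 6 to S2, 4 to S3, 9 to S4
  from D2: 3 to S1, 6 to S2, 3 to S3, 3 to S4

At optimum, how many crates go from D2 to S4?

The minimum-cost plan:
  D1–S1: 20 × €7 = €140
  D1–S2: 30 × €6 = €180
  D1–S3: 5 × €4 = €20
  D1–S4: 5 × €9 = €45
  D2–S4: 50 × €3 = €150
Total cost = €535.
So D2→S4 carries 50 crates.

50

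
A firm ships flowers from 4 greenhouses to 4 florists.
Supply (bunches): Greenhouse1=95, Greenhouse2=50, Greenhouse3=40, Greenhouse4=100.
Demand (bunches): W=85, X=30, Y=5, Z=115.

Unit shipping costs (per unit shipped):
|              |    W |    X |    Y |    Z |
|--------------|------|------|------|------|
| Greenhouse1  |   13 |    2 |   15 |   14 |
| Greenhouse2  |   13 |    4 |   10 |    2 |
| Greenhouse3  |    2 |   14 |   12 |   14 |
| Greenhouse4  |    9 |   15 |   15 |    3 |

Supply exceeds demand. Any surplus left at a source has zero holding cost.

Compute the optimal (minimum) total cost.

One minimum-cost allocation:
  Greenhouse1->W: 10 × 13 = 130
  Greenhouse1->X: 30 × 2 = 60
  Greenhouse1->Y: 5 × 15 = 75
  Greenhouse2->Z: 50 × 2 = 100
  Greenhouse3->W: 40 × 2 = 80
  Greenhouse4->W: 35 × 9 = 315
  Greenhouse4->Z: 65 × 3 = 195
Total = 130 + 60 + 75 + 100 + 80 + 315 + 195 = 955.

955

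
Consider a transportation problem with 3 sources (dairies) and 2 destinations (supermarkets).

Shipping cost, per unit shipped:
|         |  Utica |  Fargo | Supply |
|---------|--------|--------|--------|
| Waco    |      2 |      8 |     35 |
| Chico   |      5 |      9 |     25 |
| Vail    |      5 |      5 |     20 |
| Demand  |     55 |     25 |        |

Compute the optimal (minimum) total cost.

An optimal shipping plan:
  Waco→Utica: 35 × 2 = 70
  Chico→Utica: 20 × 5 = 100
  Chico→Fargo: 5 × 9 = 45
  Vail→Fargo: 20 × 5 = 100
Total = 70 + 100 + 45 + 100 = 315.

315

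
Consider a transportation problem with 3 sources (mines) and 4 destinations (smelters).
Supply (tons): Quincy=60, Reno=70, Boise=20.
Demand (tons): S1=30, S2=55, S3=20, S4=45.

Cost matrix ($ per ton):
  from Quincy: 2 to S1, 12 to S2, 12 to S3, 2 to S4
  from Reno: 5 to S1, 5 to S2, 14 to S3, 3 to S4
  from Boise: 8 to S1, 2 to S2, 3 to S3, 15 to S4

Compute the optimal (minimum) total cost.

A cheapest plan:
  Quincy to S1: 30 × $2 = $60
  Quincy to S4: 30 × $2 = $60
  Reno to S2: 55 × $5 = $275
  Reno to S4: 15 × $3 = $45
  Boise to S3: 20 × $3 = $60
Total = 60 + 60 + 275 + 45 + 60 = $500.

500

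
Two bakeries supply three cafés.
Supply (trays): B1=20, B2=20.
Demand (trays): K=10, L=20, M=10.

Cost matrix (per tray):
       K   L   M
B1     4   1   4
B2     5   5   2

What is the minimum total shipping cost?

One minimum-cost allocation:
  B1->L: 20 × 1 = 20
  B2->K: 10 × 5 = 50
  B2->M: 10 × 2 = 20
Total = 20 + 50 + 20 = 90.

90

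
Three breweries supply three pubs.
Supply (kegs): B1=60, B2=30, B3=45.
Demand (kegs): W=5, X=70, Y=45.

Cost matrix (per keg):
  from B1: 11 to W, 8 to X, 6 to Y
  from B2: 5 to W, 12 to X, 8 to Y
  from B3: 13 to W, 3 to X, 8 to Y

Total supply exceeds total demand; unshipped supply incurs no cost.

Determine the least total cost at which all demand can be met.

650

Optimal allocation:
  B1 to X: 25 kegs
  B1 to Y: 35 kegs
  B2 to W: 5 kegs
  B2 to Y: 10 kegs
  B3 to X: 45 kegs
Total cost = 650.
(Supply check: B1 ships 60; B2 ships 15; B3 ships 45.)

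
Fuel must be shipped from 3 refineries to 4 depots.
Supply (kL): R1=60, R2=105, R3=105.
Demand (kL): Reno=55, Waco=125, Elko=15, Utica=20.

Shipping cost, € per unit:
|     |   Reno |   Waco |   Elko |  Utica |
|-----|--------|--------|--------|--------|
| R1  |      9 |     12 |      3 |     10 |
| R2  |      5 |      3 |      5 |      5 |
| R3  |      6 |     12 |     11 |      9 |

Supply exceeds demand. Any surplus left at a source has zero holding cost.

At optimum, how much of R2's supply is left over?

An optimal plan:
  R1 to Waco: 20 kL
  R1 to Elko: 15 kL
  R2 to Waco: 105 kL
  R3 to Reno: 55 kL
  R3 to Utica: 20 kL
Total cost = €1110.
R2 ships 105 of its 105, leaving 0.

0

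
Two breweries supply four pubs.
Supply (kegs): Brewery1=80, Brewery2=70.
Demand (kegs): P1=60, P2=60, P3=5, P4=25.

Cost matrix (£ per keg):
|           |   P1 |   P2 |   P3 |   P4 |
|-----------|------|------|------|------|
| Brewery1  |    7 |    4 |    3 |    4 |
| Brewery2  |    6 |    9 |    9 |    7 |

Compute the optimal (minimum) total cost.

An optimal shipping plan:
  Brewery1–P2: 60 × £4 = £240
  Brewery1–P3: 5 × £3 = £15
  Brewery1–P4: 15 × £4 = £60
  Brewery2–P1: 60 × £6 = £360
  Brewery2–P4: 10 × £7 = £70
Total = 240 + 15 + 60 + 360 + 70 = £745.

745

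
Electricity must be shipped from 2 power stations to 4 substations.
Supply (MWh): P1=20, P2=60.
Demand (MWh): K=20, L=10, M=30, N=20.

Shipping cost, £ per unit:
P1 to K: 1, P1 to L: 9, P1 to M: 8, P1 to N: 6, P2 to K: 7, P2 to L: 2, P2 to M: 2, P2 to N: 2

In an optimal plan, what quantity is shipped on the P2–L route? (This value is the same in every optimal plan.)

10

The minimum-cost plan:
  P1 to K: 20 MWh
  P2 to L: 10 MWh
  P2 to M: 30 MWh
  P2 to N: 20 MWh
Total cost = £140.
So P2→L carries 10 MWh.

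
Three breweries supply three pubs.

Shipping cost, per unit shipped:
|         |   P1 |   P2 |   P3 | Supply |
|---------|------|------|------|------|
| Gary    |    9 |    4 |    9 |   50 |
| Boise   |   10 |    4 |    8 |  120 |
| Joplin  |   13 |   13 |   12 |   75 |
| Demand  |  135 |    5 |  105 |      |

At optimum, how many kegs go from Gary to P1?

50

Solving gives:
  Gary–P1: 50 × 9 = 450
  Boise–P1: 10 × 10 = 100
  Boise–P2: 5 × 4 = 20
  Boise–P3: 105 × 8 = 840
  Joplin–P1: 75 × 13 = 975
Total cost = 2385.
So Gary→P1 carries 50 kegs.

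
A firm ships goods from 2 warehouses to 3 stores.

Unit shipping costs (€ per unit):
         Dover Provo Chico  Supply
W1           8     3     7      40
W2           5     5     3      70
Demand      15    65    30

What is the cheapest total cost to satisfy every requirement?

A cheapest plan:
  W1→Provo: 40 × €3 = €120
  W2→Dover: 15 × €5 = €75
  W2→Provo: 25 × €5 = €125
  W2→Chico: 30 × €3 = €90
Total = 120 + 75 + 125 + 90 = €410.

410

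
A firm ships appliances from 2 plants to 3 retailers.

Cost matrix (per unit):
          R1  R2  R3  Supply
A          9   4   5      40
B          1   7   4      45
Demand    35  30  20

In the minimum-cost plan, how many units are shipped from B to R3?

The minimum-cost plan:
  A–R2: 30 × 4 = 120
  A–R3: 10 × 5 = 50
  B–R1: 35 × 1 = 35
  B–R3: 10 × 4 = 40
Total cost = 245.
So B→R3 carries 10 units.

10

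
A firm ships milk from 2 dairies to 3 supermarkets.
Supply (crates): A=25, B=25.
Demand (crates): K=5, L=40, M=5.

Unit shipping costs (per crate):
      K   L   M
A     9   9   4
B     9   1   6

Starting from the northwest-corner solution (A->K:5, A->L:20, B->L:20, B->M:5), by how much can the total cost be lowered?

Current plan cost = 5·9 + 20·9 + 20·1 + 5·6 = 275.
Optimal plan:
  A to K: 5 × 9 = 45
  A to L: 15 × 9 = 135
  A to M: 5 × 4 = 20
  B to L: 25 × 1 = 25
Optimal cost = 225.
Saving = 275 − 225 = 50.

50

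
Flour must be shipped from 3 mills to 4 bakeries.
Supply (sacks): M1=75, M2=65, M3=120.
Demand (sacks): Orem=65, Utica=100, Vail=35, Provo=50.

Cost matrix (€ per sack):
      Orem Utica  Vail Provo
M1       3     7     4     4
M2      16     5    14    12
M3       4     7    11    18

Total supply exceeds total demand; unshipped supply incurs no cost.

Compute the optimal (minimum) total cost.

1240

An optimal shipping plan:
  M1→Vail: 25 × €4 = €100
  M1→Provo: 50 × €4 = €200
  M2→Utica: 65 × €5 = €325
  M3→Orem: 65 × €4 = €260
  M3→Utica: 35 × €7 = €245
  M3→Vail: 10 × €11 = €110
Total = 100 + 200 + 325 + 260 + 245 + 110 = €1240.
(Supply check: M1 ships 75; M2 ships 65; M3 ships 110.)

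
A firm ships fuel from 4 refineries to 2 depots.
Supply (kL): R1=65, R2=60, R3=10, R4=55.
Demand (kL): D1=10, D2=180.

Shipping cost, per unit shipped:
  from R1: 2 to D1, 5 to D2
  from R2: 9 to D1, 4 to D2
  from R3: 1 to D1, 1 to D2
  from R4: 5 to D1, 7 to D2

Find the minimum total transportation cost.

930

One minimum-cost allocation:
  R1->D1: 10 × 2 = 20
  R1->D2: 55 × 5 = 275
  R2->D2: 60 × 4 = 240
  R3->D2: 10 × 1 = 10
  R4->D2: 55 × 7 = 385
Total = 20 + 275 + 240 + 10 + 385 = 930.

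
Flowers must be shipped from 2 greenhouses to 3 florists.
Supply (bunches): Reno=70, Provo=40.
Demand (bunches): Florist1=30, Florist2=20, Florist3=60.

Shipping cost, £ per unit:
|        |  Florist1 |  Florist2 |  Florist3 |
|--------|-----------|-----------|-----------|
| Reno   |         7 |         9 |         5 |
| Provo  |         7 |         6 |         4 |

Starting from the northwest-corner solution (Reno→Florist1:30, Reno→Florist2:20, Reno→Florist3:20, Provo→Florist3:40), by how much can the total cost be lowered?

Current plan cost = 30·7 + 20·9 + 20·5 + 40·4 = £650.
Optimal plan:
  Reno->Florist1: 30 × £7 = £210
  Reno->Florist3: 40 × £5 = £200
  Provo->Florist2: 20 × £6 = £120
  Provo->Florist3: 20 × £4 = £80
Optimal cost = £610.
Saving = 650 − 610 = £40.

40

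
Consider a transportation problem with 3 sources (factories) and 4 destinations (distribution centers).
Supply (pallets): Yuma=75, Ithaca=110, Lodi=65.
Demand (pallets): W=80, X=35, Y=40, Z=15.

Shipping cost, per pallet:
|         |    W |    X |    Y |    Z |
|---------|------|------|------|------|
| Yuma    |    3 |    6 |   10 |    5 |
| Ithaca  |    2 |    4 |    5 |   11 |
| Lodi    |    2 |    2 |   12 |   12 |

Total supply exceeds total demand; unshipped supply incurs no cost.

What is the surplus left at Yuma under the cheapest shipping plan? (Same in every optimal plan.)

Minimum-cost shipments:
  Yuma–Z: 15 × 5 = 75
  Ithaca–W: 70 × 2 = 140
  Ithaca–Y: 40 × 5 = 200
  Lodi–W: 10 × 2 = 20
  Lodi–X: 35 × 2 = 70
Total cost = 505.
Yuma ships 15 of its 75, leaving 60.

60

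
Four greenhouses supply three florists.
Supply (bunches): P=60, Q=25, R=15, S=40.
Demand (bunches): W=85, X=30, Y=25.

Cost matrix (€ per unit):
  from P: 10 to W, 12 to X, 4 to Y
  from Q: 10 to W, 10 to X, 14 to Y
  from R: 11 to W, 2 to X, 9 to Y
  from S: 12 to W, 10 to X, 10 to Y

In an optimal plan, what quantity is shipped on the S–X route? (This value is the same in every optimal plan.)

15

Solving gives:
  P to W: 35 × €10 = €350
  P to Y: 25 × €4 = €100
  Q to W: 25 × €10 = €250
  R to X: 15 × €2 = €30
  S to W: 25 × €12 = €300
  S to X: 15 × €10 = €150
Total cost = €1180.
So S→X carries 15 bunches.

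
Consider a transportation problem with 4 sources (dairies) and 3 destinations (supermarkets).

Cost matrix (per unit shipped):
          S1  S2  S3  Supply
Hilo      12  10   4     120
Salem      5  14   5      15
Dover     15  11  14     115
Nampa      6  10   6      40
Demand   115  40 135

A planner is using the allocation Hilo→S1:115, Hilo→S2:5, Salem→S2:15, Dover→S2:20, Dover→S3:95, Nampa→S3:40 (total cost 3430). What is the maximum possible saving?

Current plan cost = 115·12 + 5·10 + 15·14 + 20·11 + 95·14 + 40·6 = 3430.
Optimal plan:
  Hilo to S3: 120 crates
  Salem to S1: 15 crates
  Dover to S1: 60 crates
  Dover to S2: 40 crates
  Dover to S3: 15 crates
  Nampa to S1: 40 crates
Optimal cost = 2345.
Saving = 3430 − 2345 = 1085.

1085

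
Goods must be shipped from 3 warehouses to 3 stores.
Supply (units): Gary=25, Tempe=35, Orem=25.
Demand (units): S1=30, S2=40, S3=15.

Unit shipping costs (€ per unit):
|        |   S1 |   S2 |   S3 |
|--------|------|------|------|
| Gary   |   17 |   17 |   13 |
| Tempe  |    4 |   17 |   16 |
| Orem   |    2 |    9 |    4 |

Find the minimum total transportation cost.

An optimal shipping plan:
  Gary→S2: 25 × €17 = €425
  Tempe→S1: 30 × €4 = €120
  Tempe→S2: 5 × €17 = €85
  Orem→S2: 10 × €9 = €90
  Orem→S3: 15 × €4 = €60
Total = 425 + 120 + 85 + 90 + 60 = €780.

780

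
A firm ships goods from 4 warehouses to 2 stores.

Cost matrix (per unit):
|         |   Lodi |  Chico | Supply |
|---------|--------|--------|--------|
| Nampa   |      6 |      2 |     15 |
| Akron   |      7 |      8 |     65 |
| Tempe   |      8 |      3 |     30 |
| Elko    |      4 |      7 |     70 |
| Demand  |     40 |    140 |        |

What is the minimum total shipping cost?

One minimum-cost allocation:
  Nampa–Chico: 15 × 2 = 30
  Akron–Chico: 65 × 8 = 520
  Tempe–Chico: 30 × 3 = 90
  Elko–Lodi: 40 × 4 = 160
  Elko–Chico: 30 × 7 = 210
Total = 30 + 520 + 90 + 160 + 210 = 1010.

1010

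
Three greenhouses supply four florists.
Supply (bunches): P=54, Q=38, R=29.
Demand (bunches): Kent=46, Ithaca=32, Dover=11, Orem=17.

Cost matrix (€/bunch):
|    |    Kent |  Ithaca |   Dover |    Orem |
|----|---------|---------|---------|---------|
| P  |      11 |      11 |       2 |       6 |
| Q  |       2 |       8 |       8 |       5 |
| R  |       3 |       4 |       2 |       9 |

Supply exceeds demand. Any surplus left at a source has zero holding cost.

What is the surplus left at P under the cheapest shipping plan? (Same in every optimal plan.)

Minimum-cost shipments:
  P to Ithaca: 11 × €11 = €121
  P to Dover: 11 × €2 = €22
  P to Orem: 17 × €6 = €102
  Q to Kent: 38 × €2 = €76
  R to Kent: 8 × €3 = €24
  R to Ithaca: 21 × €4 = €84
Total cost = €429.
P ships 39 of its 54, leaving 15.

15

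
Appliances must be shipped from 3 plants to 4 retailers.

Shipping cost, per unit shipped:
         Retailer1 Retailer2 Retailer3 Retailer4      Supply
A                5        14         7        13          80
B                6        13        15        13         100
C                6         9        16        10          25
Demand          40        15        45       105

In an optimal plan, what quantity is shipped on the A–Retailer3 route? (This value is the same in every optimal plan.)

The minimum-cost plan:
  A->Retailer1: 35 × 5 = 175
  A->Retailer3: 45 × 7 = 315
  B->Retailer1: 5 × 6 = 30
  B->Retailer4: 95 × 13 = 1235
  C->Retailer2: 15 × 9 = 135
  C->Retailer4: 10 × 10 = 100
Total cost = 1990.
So A→Retailer3 carries 45 units.

45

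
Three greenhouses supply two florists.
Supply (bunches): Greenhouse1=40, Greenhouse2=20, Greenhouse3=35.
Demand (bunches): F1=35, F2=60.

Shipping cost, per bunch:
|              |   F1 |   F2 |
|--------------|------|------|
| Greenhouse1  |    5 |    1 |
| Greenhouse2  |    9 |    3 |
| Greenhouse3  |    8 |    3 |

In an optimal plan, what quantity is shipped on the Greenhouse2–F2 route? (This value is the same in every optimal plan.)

Optimal shipments:
  Greenhouse1 to F1: 35 × 5 = 175
  Greenhouse1 to F2: 5 × 1 = 5
  Greenhouse2 to F2: 20 × 3 = 60
  Greenhouse3 to F2: 35 × 3 = 105
Total cost = 345.
So Greenhouse2→F2 carries 20 bunches.

20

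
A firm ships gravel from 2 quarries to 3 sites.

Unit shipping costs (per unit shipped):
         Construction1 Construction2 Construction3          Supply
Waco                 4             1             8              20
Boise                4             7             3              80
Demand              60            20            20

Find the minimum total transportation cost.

A cheapest plan:
  Waco to Construction2: 20 truckloads
  Boise to Construction1: 60 truckloads
  Boise to Construction3: 20 truckloads
Total cost = 320.

320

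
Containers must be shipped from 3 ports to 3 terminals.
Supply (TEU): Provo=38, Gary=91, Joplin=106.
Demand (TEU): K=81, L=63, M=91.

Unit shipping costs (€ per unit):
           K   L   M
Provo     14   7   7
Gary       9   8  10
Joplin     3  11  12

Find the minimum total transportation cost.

1593

One minimum-cost allocation:
  Provo–M: 38 × €7 = €266
  Gary–L: 63 × €8 = €504
  Gary–M: 28 × €10 = €280
  Joplin–K: 81 × €3 = €243
  Joplin–M: 25 × €12 = €300
Total = 266 + 504 + 280 + 243 + 300 = €1593.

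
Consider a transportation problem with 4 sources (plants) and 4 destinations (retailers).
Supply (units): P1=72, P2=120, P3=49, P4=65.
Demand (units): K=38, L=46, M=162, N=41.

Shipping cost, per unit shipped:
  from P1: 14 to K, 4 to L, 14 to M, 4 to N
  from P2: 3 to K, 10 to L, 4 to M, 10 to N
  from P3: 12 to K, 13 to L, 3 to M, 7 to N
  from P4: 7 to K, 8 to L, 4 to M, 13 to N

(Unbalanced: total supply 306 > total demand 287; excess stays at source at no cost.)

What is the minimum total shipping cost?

1121

A cheapest plan:
  P1 to L: 31 units
  P1 to N: 41 units
  P2 to K: 38 units
  P2 to M: 63 units
  P3 to M: 49 units
  P4 to L: 15 units
  P4 to M: 50 units
Total cost = 1121.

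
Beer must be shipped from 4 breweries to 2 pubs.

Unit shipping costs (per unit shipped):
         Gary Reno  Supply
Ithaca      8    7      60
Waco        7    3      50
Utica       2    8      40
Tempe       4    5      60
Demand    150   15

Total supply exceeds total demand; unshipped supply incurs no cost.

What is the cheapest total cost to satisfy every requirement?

730

One minimum-cost allocation:
  Ithaca->Gary: 15 × 8 = 120
  Waco->Gary: 35 × 7 = 245
  Waco->Reno: 15 × 3 = 45
  Utica->Gary: 40 × 2 = 80
  Tempe->Gary: 60 × 4 = 240
Total = 120 + 245 + 45 + 80 + 240 = 730.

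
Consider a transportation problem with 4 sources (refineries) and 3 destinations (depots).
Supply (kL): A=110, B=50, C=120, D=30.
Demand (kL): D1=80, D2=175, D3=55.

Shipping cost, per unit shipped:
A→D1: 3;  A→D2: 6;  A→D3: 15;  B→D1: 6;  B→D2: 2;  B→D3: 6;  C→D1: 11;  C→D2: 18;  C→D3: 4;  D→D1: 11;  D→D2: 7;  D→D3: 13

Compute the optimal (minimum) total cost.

Optimal allocation:
  A→D1: 15 × 3 = 45
  A→D2: 95 × 6 = 570
  B→D2: 50 × 2 = 100
  C→D1: 65 × 11 = 715
  C→D3: 55 × 4 = 220
  D→D2: 30 × 7 = 210
Total = 45 + 570 + 100 + 715 + 220 + 210 = 1860.

1860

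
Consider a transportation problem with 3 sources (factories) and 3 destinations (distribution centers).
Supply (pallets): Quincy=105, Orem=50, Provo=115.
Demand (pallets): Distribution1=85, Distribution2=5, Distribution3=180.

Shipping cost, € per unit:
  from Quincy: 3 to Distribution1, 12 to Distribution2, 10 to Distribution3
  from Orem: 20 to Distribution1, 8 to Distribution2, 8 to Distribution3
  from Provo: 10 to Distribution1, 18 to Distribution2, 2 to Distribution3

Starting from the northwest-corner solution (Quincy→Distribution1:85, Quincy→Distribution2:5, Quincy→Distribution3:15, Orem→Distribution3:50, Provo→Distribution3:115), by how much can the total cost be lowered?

10

Current plan cost = 85·3 + 5·12 + 15·10 + 50·8 + 115·2 = €1095.
Optimal plan:
  Quincy–Distribution1: 85 × €3 = €255
  Quincy–Distribution3: 20 × €10 = €200
  Orem–Distribution2: 5 × €8 = €40
  Orem–Distribution3: 45 × €8 = €360
  Provo–Distribution3: 115 × €2 = €230
Optimal cost = €1085.
Saving = 1095 − 1085 = €10.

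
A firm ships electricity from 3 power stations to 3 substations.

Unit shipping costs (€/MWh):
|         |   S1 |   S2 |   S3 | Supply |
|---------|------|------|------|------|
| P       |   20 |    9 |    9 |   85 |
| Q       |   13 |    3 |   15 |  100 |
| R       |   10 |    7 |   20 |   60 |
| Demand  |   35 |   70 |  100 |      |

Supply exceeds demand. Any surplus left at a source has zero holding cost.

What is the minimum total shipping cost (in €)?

1550

An optimal shipping plan:
  P–S3: 85 MWh
  Q–S2: 70 MWh
  Q–S3: 15 MWh
  R–S1: 35 MWh
Total cost = €1550.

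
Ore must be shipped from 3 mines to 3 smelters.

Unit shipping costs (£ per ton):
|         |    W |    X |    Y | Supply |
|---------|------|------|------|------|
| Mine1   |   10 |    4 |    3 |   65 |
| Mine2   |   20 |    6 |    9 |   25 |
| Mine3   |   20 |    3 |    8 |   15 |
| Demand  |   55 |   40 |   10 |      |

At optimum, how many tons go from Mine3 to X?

Optimal shipments:
  Mine1–W: 55 × £10 = £550
  Mine1–Y: 10 × £3 = £30
  Mine2–X: 25 × £6 = £150
  Mine3–X: 15 × £3 = £45
Total cost = £775.
So Mine3→X carries 15 tons.

15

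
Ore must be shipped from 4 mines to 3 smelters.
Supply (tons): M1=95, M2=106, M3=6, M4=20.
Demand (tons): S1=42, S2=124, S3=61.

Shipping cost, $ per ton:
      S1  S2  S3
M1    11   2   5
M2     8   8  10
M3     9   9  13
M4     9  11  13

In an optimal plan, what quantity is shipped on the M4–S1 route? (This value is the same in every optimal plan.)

20

Optimal shipments:
  M1 to S2: 95 tons
  M2 to S1: 16 tons
  M2 to S2: 29 tons
  M2 to S3: 61 tons
  M3 to S1: 6 tons
  M4 to S1: 20 tons
Total cost = $1394.
So M4→S1 carries 20 tons.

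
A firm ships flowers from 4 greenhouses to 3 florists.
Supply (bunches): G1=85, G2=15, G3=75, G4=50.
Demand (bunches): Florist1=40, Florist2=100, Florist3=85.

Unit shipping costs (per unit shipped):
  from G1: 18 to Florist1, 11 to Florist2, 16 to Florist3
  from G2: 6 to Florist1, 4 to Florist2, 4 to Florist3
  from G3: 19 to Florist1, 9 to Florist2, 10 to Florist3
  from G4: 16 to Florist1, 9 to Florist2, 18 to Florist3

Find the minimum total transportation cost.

Optimal allocation:
  G1 to Florist2: 85 × 11 = 935
  G2 to Florist1: 5 × 6 = 30
  G2 to Florist3: 10 × 4 = 40
  G3 to Florist3: 75 × 10 = 750
  G4 to Florist1: 35 × 16 = 560
  G4 to Florist2: 15 × 9 = 135
Total = 935 + 30 + 40 + 750 + 560 + 135 = 2450.

2450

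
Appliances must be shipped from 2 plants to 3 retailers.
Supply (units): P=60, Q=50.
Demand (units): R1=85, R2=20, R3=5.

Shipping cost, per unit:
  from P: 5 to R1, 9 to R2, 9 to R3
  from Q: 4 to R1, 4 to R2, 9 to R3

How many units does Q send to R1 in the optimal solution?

Optimal shipments:
  P->R1: 55 × 5 = 275
  P->R3: 5 × 9 = 45
  Q->R1: 30 × 4 = 120
  Q->R2: 20 × 4 = 80
Total cost = 520.
So Q→R1 carries 30 units.

30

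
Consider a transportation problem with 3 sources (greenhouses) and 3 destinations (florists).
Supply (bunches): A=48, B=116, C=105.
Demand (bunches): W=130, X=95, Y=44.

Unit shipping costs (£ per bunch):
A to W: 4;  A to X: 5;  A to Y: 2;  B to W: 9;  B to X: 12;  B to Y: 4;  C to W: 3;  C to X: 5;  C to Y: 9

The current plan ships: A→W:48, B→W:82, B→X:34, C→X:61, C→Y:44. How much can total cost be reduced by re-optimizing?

Current plan cost = 48·4 + 82·9 + 34·12 + 61·5 + 44·9 = £2039.
Optimal plan:
  A->X: 48 × £5 = £240
  B->W: 72 × £9 = £648
  B->Y: 44 × £4 = £176
  C->W: 58 × £3 = £174
  C->X: 47 × £5 = £235
Optimal cost = £1473.
Saving = 2039 − 1473 = £566.

566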